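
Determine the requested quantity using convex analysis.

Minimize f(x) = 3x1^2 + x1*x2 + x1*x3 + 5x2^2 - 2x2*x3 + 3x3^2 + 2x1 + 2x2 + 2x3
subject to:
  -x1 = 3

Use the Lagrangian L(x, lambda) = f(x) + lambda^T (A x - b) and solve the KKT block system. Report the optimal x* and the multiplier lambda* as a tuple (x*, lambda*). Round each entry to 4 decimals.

Form the Lagrangian:
  L(x, lambda) = (1/2) x^T Q x + c^T x + lambda^T (A x - b)
Stationarity (grad_x L = 0): Q x + c + A^T lambda = 0.
Primal feasibility: A x = b.

This gives the KKT block system:
  [ Q   A^T ] [ x     ]   [-c ]
  [ A    0  ] [ lambda ] = [ b ]

Solving the linear system:
  x*      = (-3, 0.1429, 0.2143)
  lambda* = (-15.6429)
  f(x*)   = 20.8214

x* = (-3, 0.1429, 0.2143), lambda* = (-15.6429)


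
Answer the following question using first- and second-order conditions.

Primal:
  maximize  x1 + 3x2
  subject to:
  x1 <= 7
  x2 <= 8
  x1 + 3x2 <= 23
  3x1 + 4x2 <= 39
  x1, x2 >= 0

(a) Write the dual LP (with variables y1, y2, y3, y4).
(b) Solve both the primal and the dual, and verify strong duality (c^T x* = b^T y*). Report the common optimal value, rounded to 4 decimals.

The standard primal-dual pair for 'max c^T x s.t. A x <= b, x >= 0' is:
  Dual:  min b^T y  s.t.  A^T y >= c,  y >= 0.

So the dual LP is:
  minimize  7y1 + 8y2 + 23y3 + 39y4
  subject to:
    y1 + y3 + 3y4 >= 1
    y2 + 3y3 + 4y4 >= 3
    y1, y2, y3, y4 >= 0

Solving the primal: x* = (5, 6).
  primal value c^T x* = 23.
Solving the dual: y* = (0, 0, 1, 0).
  dual value b^T y* = 23.
Strong duality: c^T x* = b^T y*. Confirmed.

23


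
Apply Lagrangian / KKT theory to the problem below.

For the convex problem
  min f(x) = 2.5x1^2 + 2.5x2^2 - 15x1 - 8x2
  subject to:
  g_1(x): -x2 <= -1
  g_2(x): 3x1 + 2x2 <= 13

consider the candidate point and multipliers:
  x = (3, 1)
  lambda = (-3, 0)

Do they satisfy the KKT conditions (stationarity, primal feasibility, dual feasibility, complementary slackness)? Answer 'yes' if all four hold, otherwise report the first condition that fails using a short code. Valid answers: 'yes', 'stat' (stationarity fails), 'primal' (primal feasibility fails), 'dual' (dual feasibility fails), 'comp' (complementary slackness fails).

Gradient of f: grad f(x) = Q x + c = (0, -3)
Constraint values g_i(x) = a_i^T x - b_i:
  g_1((3, 1)) = 0
  g_2((3, 1)) = -2
Stationarity residual: grad f(x) + sum_i lambda_i a_i = (0, 0)
  -> stationarity OK
Primal feasibility (all g_i <= 0): OK
Dual feasibility (all lambda_i >= 0): FAILS
Complementary slackness (lambda_i * g_i(x) = 0 for all i): OK

Verdict: the first failing condition is dual_feasibility -> dual.

dual


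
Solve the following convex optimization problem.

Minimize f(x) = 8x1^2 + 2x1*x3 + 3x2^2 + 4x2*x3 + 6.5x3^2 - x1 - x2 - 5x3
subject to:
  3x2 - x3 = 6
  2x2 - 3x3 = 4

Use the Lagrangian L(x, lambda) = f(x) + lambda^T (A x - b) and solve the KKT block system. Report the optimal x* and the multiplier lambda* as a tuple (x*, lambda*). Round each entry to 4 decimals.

Form the Lagrangian:
  L(x, lambda) = (1/2) x^T Q x + c^T x + lambda^T (A x - b)
Stationarity (grad_x L = 0): Q x + c + A^T lambda = 0.
Primal feasibility: A x = b.

This gives the KKT block system:
  [ Q   A^T ] [ x     ]   [-c ]
  [ A    0  ] [ lambda ] = [ b ]

Solving the linear system:
  x*      = (0.0625, 2, 0)
  lambda* = (-5.6071, 2.9107)
  f(x*)   = 9.9688

x* = (0.0625, 2, 0), lambda* = (-5.6071, 2.9107)


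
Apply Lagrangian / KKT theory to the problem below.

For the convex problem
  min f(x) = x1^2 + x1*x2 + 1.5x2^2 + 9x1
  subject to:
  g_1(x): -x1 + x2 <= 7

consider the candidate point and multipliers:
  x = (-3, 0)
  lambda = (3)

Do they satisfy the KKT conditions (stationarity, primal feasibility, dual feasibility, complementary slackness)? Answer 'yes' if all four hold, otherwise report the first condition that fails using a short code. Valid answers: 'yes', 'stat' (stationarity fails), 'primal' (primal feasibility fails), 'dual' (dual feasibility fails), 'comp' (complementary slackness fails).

Gradient of f: grad f(x) = Q x + c = (3, -3)
Constraint values g_i(x) = a_i^T x - b_i:
  g_1((-3, 0)) = -4
Stationarity residual: grad f(x) + sum_i lambda_i a_i = (0, 0)
  -> stationarity OK
Primal feasibility (all g_i <= 0): OK
Dual feasibility (all lambda_i >= 0): OK
Complementary slackness (lambda_i * g_i(x) = 0 for all i): FAILS

Verdict: the first failing condition is complementary_slackness -> comp.

comp


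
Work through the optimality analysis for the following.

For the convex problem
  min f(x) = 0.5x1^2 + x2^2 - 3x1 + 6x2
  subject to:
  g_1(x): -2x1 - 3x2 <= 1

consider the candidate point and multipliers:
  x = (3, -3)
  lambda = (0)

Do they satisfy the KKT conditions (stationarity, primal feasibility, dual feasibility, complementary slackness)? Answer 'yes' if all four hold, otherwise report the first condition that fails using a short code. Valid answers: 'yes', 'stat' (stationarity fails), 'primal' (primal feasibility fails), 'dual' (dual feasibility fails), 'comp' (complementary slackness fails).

Gradient of f: grad f(x) = Q x + c = (0, 0)
Constraint values g_i(x) = a_i^T x - b_i:
  g_1((3, -3)) = 2
Stationarity residual: grad f(x) + sum_i lambda_i a_i = (0, 0)
  -> stationarity OK
Primal feasibility (all g_i <= 0): FAILS
Dual feasibility (all lambda_i >= 0): OK
Complementary slackness (lambda_i * g_i(x) = 0 for all i): OK

Verdict: the first failing condition is primal_feasibility -> primal.

primal


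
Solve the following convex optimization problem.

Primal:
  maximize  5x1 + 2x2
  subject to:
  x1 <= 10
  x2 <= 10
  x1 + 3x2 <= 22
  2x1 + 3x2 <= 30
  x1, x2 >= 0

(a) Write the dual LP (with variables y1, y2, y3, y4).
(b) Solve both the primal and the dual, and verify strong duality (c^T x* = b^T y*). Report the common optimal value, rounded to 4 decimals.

The standard primal-dual pair for 'max c^T x s.t. A x <= b, x >= 0' is:
  Dual:  min b^T y  s.t.  A^T y >= c,  y >= 0.

So the dual LP is:
  minimize  10y1 + 10y2 + 22y3 + 30y4
  subject to:
    y1 + y3 + 2y4 >= 5
    y2 + 3y3 + 3y4 >= 2
    y1, y2, y3, y4 >= 0

Solving the primal: x* = (10, 3.3333).
  primal value c^T x* = 56.6667.
Solving the dual: y* = (3.6667, 0, 0, 0.6667).
  dual value b^T y* = 56.6667.
Strong duality: c^T x* = b^T y*. Confirmed.

56.6667


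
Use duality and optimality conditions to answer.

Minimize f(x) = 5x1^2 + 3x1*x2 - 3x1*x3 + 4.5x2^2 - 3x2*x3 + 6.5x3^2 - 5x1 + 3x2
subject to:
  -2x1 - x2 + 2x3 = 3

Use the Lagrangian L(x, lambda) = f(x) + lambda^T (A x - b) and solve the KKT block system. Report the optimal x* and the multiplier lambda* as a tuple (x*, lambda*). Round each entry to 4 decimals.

Form the Lagrangian:
  L(x, lambda) = (1/2) x^T Q x + c^T x + lambda^T (A x - b)
Stationarity (grad_x L = 0): Q x + c + A^T lambda = 0.
Primal feasibility: A x = b.

This gives the KKT block system:
  [ Q   A^T ] [ x     ]   [-c ]
  [ A    0  ] [ lambda ] = [ b ]

Solving the linear system:
  x*      = (-0.3875, -0.6824, 0.7713)
  lambda* = (-6.6181)
  f(x*)   = 9.8724

x* = (-0.3875, -0.6824, 0.7713), lambda* = (-6.6181)


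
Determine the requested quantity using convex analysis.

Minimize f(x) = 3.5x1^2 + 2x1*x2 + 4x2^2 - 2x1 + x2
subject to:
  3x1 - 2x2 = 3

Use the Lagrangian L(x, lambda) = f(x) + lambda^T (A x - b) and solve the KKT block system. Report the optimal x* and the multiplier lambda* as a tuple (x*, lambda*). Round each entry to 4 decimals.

Form the Lagrangian:
  L(x, lambda) = (1/2) x^T Q x + c^T x + lambda^T (A x - b)
Stationarity (grad_x L = 0): Q x + c + A^T lambda = 0.
Primal feasibility: A x = b.

This gives the KKT block system:
  [ Q   A^T ] [ x     ]   [-c ]
  [ A    0  ] [ lambda ] = [ b ]

Solving the linear system:
  x*      = (0.6935, -0.4597)
  lambda* = (-0.6452)
  f(x*)   = 0.0444

x* = (0.6935, -0.4597), lambda* = (-0.6452)


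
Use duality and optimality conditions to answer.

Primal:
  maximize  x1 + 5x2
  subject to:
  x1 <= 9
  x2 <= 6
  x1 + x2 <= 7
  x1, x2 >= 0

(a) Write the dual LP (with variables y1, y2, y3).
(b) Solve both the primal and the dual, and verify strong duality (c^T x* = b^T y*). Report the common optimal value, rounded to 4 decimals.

The standard primal-dual pair for 'max c^T x s.t. A x <= b, x >= 0' is:
  Dual:  min b^T y  s.t.  A^T y >= c,  y >= 0.

So the dual LP is:
  minimize  9y1 + 6y2 + 7y3
  subject to:
    y1 + y3 >= 1
    y2 + y3 >= 5
    y1, y2, y3 >= 0

Solving the primal: x* = (1, 6).
  primal value c^T x* = 31.
Solving the dual: y* = (0, 4, 1).
  dual value b^T y* = 31.
Strong duality: c^T x* = b^T y*. Confirmed.

31


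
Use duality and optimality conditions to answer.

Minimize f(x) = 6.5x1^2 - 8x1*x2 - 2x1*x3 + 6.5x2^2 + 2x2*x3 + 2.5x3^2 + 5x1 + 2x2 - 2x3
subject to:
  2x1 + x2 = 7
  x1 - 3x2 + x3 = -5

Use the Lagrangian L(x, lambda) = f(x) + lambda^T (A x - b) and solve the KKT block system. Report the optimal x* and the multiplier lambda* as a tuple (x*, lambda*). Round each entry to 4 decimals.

Form the Lagrangian:
  L(x, lambda) = (1/2) x^T Q x + c^T x + lambda^T (A x - b)
Stationarity (grad_x L = 0): Q x + c + A^T lambda = 0.
Primal feasibility: A x = b.

This gives the KKT block system:
  [ Q   A^T ] [ x     ]   [-c ]
  [ A    0  ] [ lambda ] = [ b ]

Solving the linear system:
  x*      = (2.2934, 2.4131, -0.054)
  lambda* = (-8.8239, 2.0305)
  f(x*)   = 44.1608

x* = (2.2934, 2.4131, -0.054), lambda* = (-8.8239, 2.0305)


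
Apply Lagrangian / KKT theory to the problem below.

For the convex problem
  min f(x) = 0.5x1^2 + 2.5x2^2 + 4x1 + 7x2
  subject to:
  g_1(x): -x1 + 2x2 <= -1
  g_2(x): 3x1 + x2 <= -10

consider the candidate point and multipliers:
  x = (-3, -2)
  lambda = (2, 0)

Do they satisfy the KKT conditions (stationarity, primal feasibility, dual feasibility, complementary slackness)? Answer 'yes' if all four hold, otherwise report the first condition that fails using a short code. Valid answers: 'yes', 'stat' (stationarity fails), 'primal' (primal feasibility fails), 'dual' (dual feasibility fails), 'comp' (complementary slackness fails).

Gradient of f: grad f(x) = Q x + c = (1, -3)
Constraint values g_i(x) = a_i^T x - b_i:
  g_1((-3, -2)) = 0
  g_2((-3, -2)) = -1
Stationarity residual: grad f(x) + sum_i lambda_i a_i = (-1, 1)
  -> stationarity FAILS
Primal feasibility (all g_i <= 0): OK
Dual feasibility (all lambda_i >= 0): OK
Complementary slackness (lambda_i * g_i(x) = 0 for all i): OK

Verdict: the first failing condition is stationarity -> stat.

stat


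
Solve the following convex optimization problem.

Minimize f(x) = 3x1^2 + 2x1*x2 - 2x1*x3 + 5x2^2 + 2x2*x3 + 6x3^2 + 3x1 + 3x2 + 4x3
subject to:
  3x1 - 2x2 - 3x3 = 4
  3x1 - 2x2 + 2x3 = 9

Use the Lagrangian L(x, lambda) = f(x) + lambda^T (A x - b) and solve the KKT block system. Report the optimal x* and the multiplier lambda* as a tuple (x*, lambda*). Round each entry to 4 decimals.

Form the Lagrangian:
  L(x, lambda) = (1/2) x^T Q x + c^T x + lambda^T (A x - b)
Stationarity (grad_x L = 0): Q x + c + A^T lambda = 0.
Primal feasibility: A x = b.

This gives the KKT block system:
  [ Q   A^T ] [ x     ]   [-c ]
  [ A    0  ] [ lambda ] = [ b ]

Solving the linear system:
  x*      = (1.4783, -1.2826, 1)
  lambda* = (1.1217, -3.5565)
  f(x*)   = 16.0543

x* = (1.4783, -1.2826, 1), lambda* = (1.1217, -3.5565)


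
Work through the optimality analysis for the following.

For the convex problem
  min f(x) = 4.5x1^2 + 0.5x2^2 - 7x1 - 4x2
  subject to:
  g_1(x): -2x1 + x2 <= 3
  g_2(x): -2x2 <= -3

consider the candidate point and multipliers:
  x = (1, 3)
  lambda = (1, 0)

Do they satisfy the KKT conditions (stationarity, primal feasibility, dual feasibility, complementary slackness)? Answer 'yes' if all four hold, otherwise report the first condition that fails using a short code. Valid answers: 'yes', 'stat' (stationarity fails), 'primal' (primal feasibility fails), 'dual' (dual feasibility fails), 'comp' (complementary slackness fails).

Gradient of f: grad f(x) = Q x + c = (2, -1)
Constraint values g_i(x) = a_i^T x - b_i:
  g_1((1, 3)) = -2
  g_2((1, 3)) = -3
Stationarity residual: grad f(x) + sum_i lambda_i a_i = (0, 0)
  -> stationarity OK
Primal feasibility (all g_i <= 0): OK
Dual feasibility (all lambda_i >= 0): OK
Complementary slackness (lambda_i * g_i(x) = 0 for all i): FAILS

Verdict: the first failing condition is complementary_slackness -> comp.

comp


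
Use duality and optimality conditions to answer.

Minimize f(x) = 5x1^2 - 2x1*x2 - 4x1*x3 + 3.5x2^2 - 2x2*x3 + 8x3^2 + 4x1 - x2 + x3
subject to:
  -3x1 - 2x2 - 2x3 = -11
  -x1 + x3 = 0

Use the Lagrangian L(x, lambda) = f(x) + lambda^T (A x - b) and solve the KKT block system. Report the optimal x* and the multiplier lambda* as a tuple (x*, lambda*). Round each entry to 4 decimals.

Form the Lagrangian:
  L(x, lambda) = (1/2) x^T Q x + c^T x + lambda^T (A x - b)
Stationarity (grad_x L = 0): Q x + c + A^T lambda = 0.
Primal feasibility: A x = b.

This gives the KKT block system:
  [ Q   A^T ] [ x     ]   [-c ]
  [ A    0  ] [ lambda ] = [ b ]

Solving the linear system:
  x*      = (1.3547, 2.1131, 1.3547)
  lambda* = (4.1865, -4.6575)
  f(x*)   = 25.3563

x* = (1.3547, 2.1131, 1.3547), lambda* = (4.1865, -4.6575)


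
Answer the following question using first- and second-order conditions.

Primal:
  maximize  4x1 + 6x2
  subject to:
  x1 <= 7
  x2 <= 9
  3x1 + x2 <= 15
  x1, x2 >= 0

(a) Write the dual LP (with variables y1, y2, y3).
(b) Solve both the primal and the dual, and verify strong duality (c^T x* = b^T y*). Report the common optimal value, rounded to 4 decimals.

The standard primal-dual pair for 'max c^T x s.t. A x <= b, x >= 0' is:
  Dual:  min b^T y  s.t.  A^T y >= c,  y >= 0.

So the dual LP is:
  minimize  7y1 + 9y2 + 15y3
  subject to:
    y1 + 3y3 >= 4
    y2 + y3 >= 6
    y1, y2, y3 >= 0

Solving the primal: x* = (2, 9).
  primal value c^T x* = 62.
Solving the dual: y* = (0, 4.6667, 1.3333).
  dual value b^T y* = 62.
Strong duality: c^T x* = b^T y*. Confirmed.

62


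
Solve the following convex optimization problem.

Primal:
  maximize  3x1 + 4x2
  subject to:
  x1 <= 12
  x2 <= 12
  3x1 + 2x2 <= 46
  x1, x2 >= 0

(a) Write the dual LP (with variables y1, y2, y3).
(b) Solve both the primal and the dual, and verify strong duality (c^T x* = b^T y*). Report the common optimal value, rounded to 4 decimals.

The standard primal-dual pair for 'max c^T x s.t. A x <= b, x >= 0' is:
  Dual:  min b^T y  s.t.  A^T y >= c,  y >= 0.

So the dual LP is:
  minimize  12y1 + 12y2 + 46y3
  subject to:
    y1 + 3y3 >= 3
    y2 + 2y3 >= 4
    y1, y2, y3 >= 0

Solving the primal: x* = (7.3333, 12).
  primal value c^T x* = 70.
Solving the dual: y* = (0, 2, 1).
  dual value b^T y* = 70.
Strong duality: c^T x* = b^T y*. Confirmed.

70


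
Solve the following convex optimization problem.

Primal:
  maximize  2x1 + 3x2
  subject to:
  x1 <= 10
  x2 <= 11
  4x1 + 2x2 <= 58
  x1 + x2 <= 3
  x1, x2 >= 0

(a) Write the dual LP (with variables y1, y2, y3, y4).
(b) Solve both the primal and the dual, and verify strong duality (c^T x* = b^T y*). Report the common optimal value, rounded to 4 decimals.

The standard primal-dual pair for 'max c^T x s.t. A x <= b, x >= 0' is:
  Dual:  min b^T y  s.t.  A^T y >= c,  y >= 0.

So the dual LP is:
  minimize  10y1 + 11y2 + 58y3 + 3y4
  subject to:
    y1 + 4y3 + y4 >= 2
    y2 + 2y3 + y4 >= 3
    y1, y2, y3, y4 >= 0

Solving the primal: x* = (0, 3).
  primal value c^T x* = 9.
Solving the dual: y* = (0, 0, 0, 3).
  dual value b^T y* = 9.
Strong duality: c^T x* = b^T y*. Confirmed.

9


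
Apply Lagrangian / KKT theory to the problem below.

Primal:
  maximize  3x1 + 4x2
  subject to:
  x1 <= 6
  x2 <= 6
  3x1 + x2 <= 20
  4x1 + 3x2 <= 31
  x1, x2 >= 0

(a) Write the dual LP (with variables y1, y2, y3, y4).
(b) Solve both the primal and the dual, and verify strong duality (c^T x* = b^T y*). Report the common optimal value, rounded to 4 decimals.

The standard primal-dual pair for 'max c^T x s.t. A x <= b, x >= 0' is:
  Dual:  min b^T y  s.t.  A^T y >= c,  y >= 0.

So the dual LP is:
  minimize  6y1 + 6y2 + 20y3 + 31y4
  subject to:
    y1 + 3y3 + 4y4 >= 3
    y2 + y3 + 3y4 >= 4
    y1, y2, y3, y4 >= 0

Solving the primal: x* = (3.25, 6).
  primal value c^T x* = 33.75.
Solving the dual: y* = (0, 1.75, 0, 0.75).
  dual value b^T y* = 33.75.
Strong duality: c^T x* = b^T y*. Confirmed.

33.75


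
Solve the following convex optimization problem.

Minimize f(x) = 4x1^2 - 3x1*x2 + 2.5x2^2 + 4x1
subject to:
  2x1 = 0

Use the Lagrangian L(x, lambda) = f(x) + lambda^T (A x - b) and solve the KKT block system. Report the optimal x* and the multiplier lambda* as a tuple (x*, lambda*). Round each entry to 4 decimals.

Form the Lagrangian:
  L(x, lambda) = (1/2) x^T Q x + c^T x + lambda^T (A x - b)
Stationarity (grad_x L = 0): Q x + c + A^T lambda = 0.
Primal feasibility: A x = b.

This gives the KKT block system:
  [ Q   A^T ] [ x     ]   [-c ]
  [ A    0  ] [ lambda ] = [ b ]

Solving the linear system:
  x*      = (0, 0)
  lambda* = (-2)
  f(x*)   = 0

x* = (0, 0), lambda* = (-2)


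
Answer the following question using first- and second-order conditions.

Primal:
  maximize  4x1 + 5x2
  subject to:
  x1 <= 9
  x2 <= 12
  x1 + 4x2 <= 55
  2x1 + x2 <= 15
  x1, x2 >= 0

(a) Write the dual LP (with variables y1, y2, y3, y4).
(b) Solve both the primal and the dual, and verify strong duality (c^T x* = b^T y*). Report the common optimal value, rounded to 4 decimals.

The standard primal-dual pair for 'max c^T x s.t. A x <= b, x >= 0' is:
  Dual:  min b^T y  s.t.  A^T y >= c,  y >= 0.

So the dual LP is:
  minimize  9y1 + 12y2 + 55y3 + 15y4
  subject to:
    y1 + y3 + 2y4 >= 4
    y2 + 4y3 + y4 >= 5
    y1, y2, y3, y4 >= 0

Solving the primal: x* = (1.5, 12).
  primal value c^T x* = 66.
Solving the dual: y* = (0, 3, 0, 2).
  dual value b^T y* = 66.
Strong duality: c^T x* = b^T y*. Confirmed.

66


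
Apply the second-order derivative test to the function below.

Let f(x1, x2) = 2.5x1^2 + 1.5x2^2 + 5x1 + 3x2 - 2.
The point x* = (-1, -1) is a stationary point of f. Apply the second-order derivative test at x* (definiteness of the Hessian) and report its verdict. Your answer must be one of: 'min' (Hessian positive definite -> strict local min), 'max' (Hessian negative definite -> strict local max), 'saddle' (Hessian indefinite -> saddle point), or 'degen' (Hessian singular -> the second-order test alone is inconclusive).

Compute the Hessian H = grad^2 f:
  H = [[5, 0], [0, 3]]
Verify stationarity: grad f(x*) = H x* + g = (0, 0).
Eigenvalues of H: 3, 5.
Both eigenvalues > 0, so H is positive definite -> x* is a strict local min.

min


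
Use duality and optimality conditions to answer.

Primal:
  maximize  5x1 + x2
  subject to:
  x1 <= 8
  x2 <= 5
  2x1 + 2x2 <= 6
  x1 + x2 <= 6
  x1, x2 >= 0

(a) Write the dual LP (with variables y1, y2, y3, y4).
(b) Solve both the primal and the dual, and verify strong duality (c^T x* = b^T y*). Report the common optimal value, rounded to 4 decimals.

The standard primal-dual pair for 'max c^T x s.t. A x <= b, x >= 0' is:
  Dual:  min b^T y  s.t.  A^T y >= c,  y >= 0.

So the dual LP is:
  minimize  8y1 + 5y2 + 6y3 + 6y4
  subject to:
    y1 + 2y3 + y4 >= 5
    y2 + 2y3 + y4 >= 1
    y1, y2, y3, y4 >= 0

Solving the primal: x* = (3, 0).
  primal value c^T x* = 15.
Solving the dual: y* = (0, 0, 2.5, 0).
  dual value b^T y* = 15.
Strong duality: c^T x* = b^T y*. Confirmed.

15


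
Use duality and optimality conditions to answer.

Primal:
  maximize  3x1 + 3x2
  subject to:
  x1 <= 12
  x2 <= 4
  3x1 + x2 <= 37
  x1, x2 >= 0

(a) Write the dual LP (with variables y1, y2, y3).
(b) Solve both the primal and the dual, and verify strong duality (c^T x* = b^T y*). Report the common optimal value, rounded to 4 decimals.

The standard primal-dual pair for 'max c^T x s.t. A x <= b, x >= 0' is:
  Dual:  min b^T y  s.t.  A^T y >= c,  y >= 0.

So the dual LP is:
  minimize  12y1 + 4y2 + 37y3
  subject to:
    y1 + 3y3 >= 3
    y2 + y3 >= 3
    y1, y2, y3 >= 0

Solving the primal: x* = (11, 4).
  primal value c^T x* = 45.
Solving the dual: y* = (0, 2, 1).
  dual value b^T y* = 45.
Strong duality: c^T x* = b^T y*. Confirmed.

45


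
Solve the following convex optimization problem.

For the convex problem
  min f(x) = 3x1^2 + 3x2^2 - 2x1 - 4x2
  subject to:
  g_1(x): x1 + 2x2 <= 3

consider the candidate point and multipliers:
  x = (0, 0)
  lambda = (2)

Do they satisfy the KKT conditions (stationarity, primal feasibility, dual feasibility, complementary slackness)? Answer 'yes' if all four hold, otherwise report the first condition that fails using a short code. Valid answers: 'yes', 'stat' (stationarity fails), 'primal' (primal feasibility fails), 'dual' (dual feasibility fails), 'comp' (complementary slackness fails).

Gradient of f: grad f(x) = Q x + c = (-2, -4)
Constraint values g_i(x) = a_i^T x - b_i:
  g_1((0, 0)) = -3
Stationarity residual: grad f(x) + sum_i lambda_i a_i = (0, 0)
  -> stationarity OK
Primal feasibility (all g_i <= 0): OK
Dual feasibility (all lambda_i >= 0): OK
Complementary slackness (lambda_i * g_i(x) = 0 for all i): FAILS

Verdict: the first failing condition is complementary_slackness -> comp.

comp


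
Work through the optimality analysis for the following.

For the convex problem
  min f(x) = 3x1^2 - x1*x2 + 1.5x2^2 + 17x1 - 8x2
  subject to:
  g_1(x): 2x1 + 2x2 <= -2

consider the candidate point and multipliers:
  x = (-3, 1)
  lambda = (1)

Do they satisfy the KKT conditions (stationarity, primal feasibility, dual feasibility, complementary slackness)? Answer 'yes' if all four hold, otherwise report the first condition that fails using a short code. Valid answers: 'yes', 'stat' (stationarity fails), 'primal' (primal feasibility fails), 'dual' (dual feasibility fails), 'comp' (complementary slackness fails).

Gradient of f: grad f(x) = Q x + c = (-2, -2)
Constraint values g_i(x) = a_i^T x - b_i:
  g_1((-3, 1)) = -2
Stationarity residual: grad f(x) + sum_i lambda_i a_i = (0, 0)
  -> stationarity OK
Primal feasibility (all g_i <= 0): OK
Dual feasibility (all lambda_i >= 0): OK
Complementary slackness (lambda_i * g_i(x) = 0 for all i): FAILS

Verdict: the first failing condition is complementary_slackness -> comp.

comp


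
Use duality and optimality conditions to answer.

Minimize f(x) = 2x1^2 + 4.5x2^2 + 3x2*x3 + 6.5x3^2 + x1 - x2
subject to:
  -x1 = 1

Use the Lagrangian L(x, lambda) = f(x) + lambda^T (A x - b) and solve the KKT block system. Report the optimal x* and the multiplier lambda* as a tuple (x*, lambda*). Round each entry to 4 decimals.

Form the Lagrangian:
  L(x, lambda) = (1/2) x^T Q x + c^T x + lambda^T (A x - b)
Stationarity (grad_x L = 0): Q x + c + A^T lambda = 0.
Primal feasibility: A x = b.

This gives the KKT block system:
  [ Q   A^T ] [ x     ]   [-c ]
  [ A    0  ] [ lambda ] = [ b ]

Solving the linear system:
  x*      = (-1, 0.1204, -0.0278)
  lambda* = (-3)
  f(x*)   = 0.9398

x* = (-1, 0.1204, -0.0278), lambda* = (-3)


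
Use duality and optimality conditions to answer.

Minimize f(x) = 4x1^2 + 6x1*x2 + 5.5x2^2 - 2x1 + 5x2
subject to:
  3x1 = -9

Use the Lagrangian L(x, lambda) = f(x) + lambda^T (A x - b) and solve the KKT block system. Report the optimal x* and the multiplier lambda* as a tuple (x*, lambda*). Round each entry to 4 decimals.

Form the Lagrangian:
  L(x, lambda) = (1/2) x^T Q x + c^T x + lambda^T (A x - b)
Stationarity (grad_x L = 0): Q x + c + A^T lambda = 0.
Primal feasibility: A x = b.

This gives the KKT block system:
  [ Q   A^T ] [ x     ]   [-c ]
  [ A    0  ] [ lambda ] = [ b ]

Solving the linear system:
  x*      = (-3, 1.1818)
  lambda* = (6.303)
  f(x*)   = 34.3182

x* = (-3, 1.1818), lambda* = (6.303)


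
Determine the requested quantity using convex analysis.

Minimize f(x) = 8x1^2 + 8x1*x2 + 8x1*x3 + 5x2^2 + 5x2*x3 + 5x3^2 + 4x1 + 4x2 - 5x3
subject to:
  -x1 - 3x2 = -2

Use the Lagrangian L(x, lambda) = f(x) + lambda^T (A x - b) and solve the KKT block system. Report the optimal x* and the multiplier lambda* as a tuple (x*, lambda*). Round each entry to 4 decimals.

Form the Lagrangian:
  L(x, lambda) = (1/2) x^T Q x + c^T x + lambda^T (A x - b)
Stationarity (grad_x L = 0): Q x + c + A^T lambda = 0.
Primal feasibility: A x = b.

This gives the KKT block system:
  [ Q   A^T ] [ x     ]   [-c ]
  [ A    0  ] [ lambda ] = [ b ]

Solving the linear system:
  x*      = (-0.8798, 0.9599, 0.7239)
  lambda* = (3.3934)
  f(x*)   = 1.7439

x* = (-0.8798, 0.9599, 0.7239), lambda* = (3.3934)


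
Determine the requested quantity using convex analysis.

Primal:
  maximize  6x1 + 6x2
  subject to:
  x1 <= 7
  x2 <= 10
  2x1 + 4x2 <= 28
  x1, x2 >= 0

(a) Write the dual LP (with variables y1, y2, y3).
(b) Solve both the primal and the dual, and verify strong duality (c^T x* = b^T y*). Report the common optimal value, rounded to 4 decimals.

The standard primal-dual pair for 'max c^T x s.t. A x <= b, x >= 0' is:
  Dual:  min b^T y  s.t.  A^T y >= c,  y >= 0.

So the dual LP is:
  minimize  7y1 + 10y2 + 28y3
  subject to:
    y1 + 2y3 >= 6
    y2 + 4y3 >= 6
    y1, y2, y3 >= 0

Solving the primal: x* = (7, 3.5).
  primal value c^T x* = 63.
Solving the dual: y* = (3, 0, 1.5).
  dual value b^T y* = 63.
Strong duality: c^T x* = b^T y*. Confirmed.

63


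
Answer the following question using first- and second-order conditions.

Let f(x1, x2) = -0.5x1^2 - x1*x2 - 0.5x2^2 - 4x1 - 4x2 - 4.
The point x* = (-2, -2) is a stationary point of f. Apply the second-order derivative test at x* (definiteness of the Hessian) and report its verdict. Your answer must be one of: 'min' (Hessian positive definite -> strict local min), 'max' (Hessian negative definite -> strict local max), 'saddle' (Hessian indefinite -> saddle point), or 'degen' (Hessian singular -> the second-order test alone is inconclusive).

Compute the Hessian H = grad^2 f:
  H = [[-1, -1], [-1, -1]]
Verify stationarity: grad f(x*) = H x* + g = (0, 0).
Eigenvalues of H: -2, 0.
H has a zero eigenvalue (singular; negative semidefinite but not definite), so H is neither positive definite, negative definite, nor indefinite. The second-order test alone is inconclusive -> degen.
(Indeed, f is constant along the null direction of H through x*, so x* is not a strict local extremum.)

degen


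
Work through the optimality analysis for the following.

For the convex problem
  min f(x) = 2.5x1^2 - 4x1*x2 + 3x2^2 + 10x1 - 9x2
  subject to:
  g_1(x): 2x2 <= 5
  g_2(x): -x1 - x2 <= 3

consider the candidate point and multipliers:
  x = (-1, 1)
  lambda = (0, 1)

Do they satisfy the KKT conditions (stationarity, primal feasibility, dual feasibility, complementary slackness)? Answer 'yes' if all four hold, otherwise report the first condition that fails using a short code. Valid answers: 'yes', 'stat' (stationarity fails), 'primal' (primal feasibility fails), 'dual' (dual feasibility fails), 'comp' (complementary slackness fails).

Gradient of f: grad f(x) = Q x + c = (1, 1)
Constraint values g_i(x) = a_i^T x - b_i:
  g_1((-1, 1)) = -3
  g_2((-1, 1)) = -3
Stationarity residual: grad f(x) + sum_i lambda_i a_i = (0, 0)
  -> stationarity OK
Primal feasibility (all g_i <= 0): OK
Dual feasibility (all lambda_i >= 0): OK
Complementary slackness (lambda_i * g_i(x) = 0 for all i): FAILS

Verdict: the first failing condition is complementary_slackness -> comp.

comp


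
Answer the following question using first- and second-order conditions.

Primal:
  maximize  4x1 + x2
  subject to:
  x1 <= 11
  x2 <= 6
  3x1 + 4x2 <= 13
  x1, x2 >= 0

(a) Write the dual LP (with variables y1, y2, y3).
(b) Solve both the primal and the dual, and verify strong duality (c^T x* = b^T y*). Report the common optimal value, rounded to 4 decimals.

The standard primal-dual pair for 'max c^T x s.t. A x <= b, x >= 0' is:
  Dual:  min b^T y  s.t.  A^T y >= c,  y >= 0.

So the dual LP is:
  minimize  11y1 + 6y2 + 13y3
  subject to:
    y1 + 3y3 >= 4
    y2 + 4y3 >= 1
    y1, y2, y3 >= 0

Solving the primal: x* = (4.3333, 0).
  primal value c^T x* = 17.3333.
Solving the dual: y* = (0, 0, 1.3333).
  dual value b^T y* = 17.3333.
Strong duality: c^T x* = b^T y*. Confirmed.

17.3333


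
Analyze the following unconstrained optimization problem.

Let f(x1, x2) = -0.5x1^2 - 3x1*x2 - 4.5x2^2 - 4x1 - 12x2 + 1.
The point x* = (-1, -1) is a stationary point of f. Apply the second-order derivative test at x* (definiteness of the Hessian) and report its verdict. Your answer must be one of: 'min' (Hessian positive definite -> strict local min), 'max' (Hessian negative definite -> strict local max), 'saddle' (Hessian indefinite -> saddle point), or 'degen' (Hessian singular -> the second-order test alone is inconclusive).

Compute the Hessian H = grad^2 f:
  H = [[-1, -3], [-3, -9]]
Verify stationarity: grad f(x*) = H x* + g = (0, 0).
Eigenvalues of H: -10, 0.
H has a zero eigenvalue (singular; negative semidefinite but not definite), so H is neither positive definite, negative definite, nor indefinite. The second-order test alone is inconclusive -> degen.
(Indeed, f is constant along the null direction of H through x*, so x* is not a strict local extremum.)

degen


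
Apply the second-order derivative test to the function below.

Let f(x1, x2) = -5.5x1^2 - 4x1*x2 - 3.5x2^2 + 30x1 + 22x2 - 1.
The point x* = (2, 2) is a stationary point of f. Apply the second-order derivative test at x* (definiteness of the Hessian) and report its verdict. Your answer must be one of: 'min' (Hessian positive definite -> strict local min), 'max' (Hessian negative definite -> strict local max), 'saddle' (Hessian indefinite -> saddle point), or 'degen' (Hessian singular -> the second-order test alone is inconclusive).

Compute the Hessian H = grad^2 f:
  H = [[-11, -4], [-4, -7]]
Verify stationarity: grad f(x*) = H x* + g = (0, 0).
Eigenvalues of H: -13.4721, -4.5279.
Both eigenvalues < 0, so H is negative definite -> x* is a strict local max.

max


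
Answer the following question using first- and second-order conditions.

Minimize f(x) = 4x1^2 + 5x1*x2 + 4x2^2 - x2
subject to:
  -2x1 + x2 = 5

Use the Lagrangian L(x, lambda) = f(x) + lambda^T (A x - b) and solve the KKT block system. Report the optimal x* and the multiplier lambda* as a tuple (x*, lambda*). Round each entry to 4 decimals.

Form the Lagrangian:
  L(x, lambda) = (1/2) x^T Q x + c^T x + lambda^T (A x - b)
Stationarity (grad_x L = 0): Q x + c + A^T lambda = 0.
Primal feasibility: A x = b.

This gives the KKT block system:
  [ Q   A^T ] [ x     ]   [-c ]
  [ A    0  ] [ lambda ] = [ b ]

Solving the linear system:
  x*      = (-1.7167, 1.5667)
  lambda* = (-2.95)
  f(x*)   = 6.5917

x* = (-1.7167, 1.5667), lambda* = (-2.95)


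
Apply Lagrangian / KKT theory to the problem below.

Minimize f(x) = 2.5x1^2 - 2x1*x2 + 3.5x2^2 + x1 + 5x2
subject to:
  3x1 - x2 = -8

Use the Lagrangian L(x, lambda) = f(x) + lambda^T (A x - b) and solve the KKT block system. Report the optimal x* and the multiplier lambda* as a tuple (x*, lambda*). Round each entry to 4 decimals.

Form the Lagrangian:
  L(x, lambda) = (1/2) x^T Q x + c^T x + lambda^T (A x - b)
Stationarity (grad_x L = 0): Q x + c + A^T lambda = 0.
Primal feasibility: A x = b.

This gives the KKT block system:
  [ Q   A^T ] [ x     ]   [-c ]
  [ A    0  ] [ lambda ] = [ b ]

Solving the linear system:
  x*      = (-3, -1)
  lambda* = (4)
  f(x*)   = 12

x* = (-3, -1), lambda* = (4)


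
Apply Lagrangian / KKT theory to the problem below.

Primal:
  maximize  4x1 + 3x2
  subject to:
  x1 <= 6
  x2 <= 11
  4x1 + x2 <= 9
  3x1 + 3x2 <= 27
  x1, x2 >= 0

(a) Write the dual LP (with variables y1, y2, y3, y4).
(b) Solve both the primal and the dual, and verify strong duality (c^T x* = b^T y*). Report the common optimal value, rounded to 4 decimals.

The standard primal-dual pair for 'max c^T x s.t. A x <= b, x >= 0' is:
  Dual:  min b^T y  s.t.  A^T y >= c,  y >= 0.

So the dual LP is:
  minimize  6y1 + 11y2 + 9y3 + 27y4
  subject to:
    y1 + 4y3 + 3y4 >= 4
    y2 + y3 + 3y4 >= 3
    y1, y2, y3, y4 >= 0

Solving the primal: x* = (0, 9).
  primal value c^T x* = 27.
Solving the dual: y* = (0, 0, 0.3333, 0.8889).
  dual value b^T y* = 27.
Strong duality: c^T x* = b^T y*. Confirmed.

27


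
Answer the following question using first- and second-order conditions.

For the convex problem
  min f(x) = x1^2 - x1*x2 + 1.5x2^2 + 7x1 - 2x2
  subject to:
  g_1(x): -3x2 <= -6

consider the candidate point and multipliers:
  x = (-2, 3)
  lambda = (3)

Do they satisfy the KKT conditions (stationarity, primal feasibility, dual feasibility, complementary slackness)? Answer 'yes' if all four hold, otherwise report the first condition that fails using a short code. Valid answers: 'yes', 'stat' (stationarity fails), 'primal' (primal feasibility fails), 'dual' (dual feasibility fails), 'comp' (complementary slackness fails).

Gradient of f: grad f(x) = Q x + c = (0, 9)
Constraint values g_i(x) = a_i^T x - b_i:
  g_1((-2, 3)) = -3
Stationarity residual: grad f(x) + sum_i lambda_i a_i = (0, 0)
  -> stationarity OK
Primal feasibility (all g_i <= 0): OK
Dual feasibility (all lambda_i >= 0): OK
Complementary slackness (lambda_i * g_i(x) = 0 for all i): FAILS

Verdict: the first failing condition is complementary_slackness -> comp.

comp


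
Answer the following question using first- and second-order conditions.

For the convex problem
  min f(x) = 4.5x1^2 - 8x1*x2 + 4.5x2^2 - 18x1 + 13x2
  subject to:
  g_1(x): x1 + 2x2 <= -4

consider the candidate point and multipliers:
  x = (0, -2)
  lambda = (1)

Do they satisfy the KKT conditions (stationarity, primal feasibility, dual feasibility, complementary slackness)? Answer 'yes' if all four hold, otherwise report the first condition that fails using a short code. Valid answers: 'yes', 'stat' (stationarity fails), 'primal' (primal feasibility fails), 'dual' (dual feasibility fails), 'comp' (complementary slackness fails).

Gradient of f: grad f(x) = Q x + c = (-2, -5)
Constraint values g_i(x) = a_i^T x - b_i:
  g_1((0, -2)) = 0
Stationarity residual: grad f(x) + sum_i lambda_i a_i = (-1, -3)
  -> stationarity FAILS
Primal feasibility (all g_i <= 0): OK
Dual feasibility (all lambda_i >= 0): OK
Complementary slackness (lambda_i * g_i(x) = 0 for all i): OK

Verdict: the first failing condition is stationarity -> stat.

stat


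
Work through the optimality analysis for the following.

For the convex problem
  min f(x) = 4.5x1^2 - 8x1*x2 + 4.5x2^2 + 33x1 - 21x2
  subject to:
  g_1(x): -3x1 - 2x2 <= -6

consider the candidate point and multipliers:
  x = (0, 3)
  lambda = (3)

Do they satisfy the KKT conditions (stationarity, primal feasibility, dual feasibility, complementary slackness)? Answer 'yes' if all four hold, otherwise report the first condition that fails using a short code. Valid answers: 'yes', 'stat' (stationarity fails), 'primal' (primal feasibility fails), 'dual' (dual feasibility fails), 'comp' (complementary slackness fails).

Gradient of f: grad f(x) = Q x + c = (9, 6)
Constraint values g_i(x) = a_i^T x - b_i:
  g_1((0, 3)) = 0
Stationarity residual: grad f(x) + sum_i lambda_i a_i = (0, 0)
  -> stationarity OK
Primal feasibility (all g_i <= 0): OK
Dual feasibility (all lambda_i >= 0): OK
Complementary slackness (lambda_i * g_i(x) = 0 for all i): OK

Verdict: yes, KKT holds.

yes


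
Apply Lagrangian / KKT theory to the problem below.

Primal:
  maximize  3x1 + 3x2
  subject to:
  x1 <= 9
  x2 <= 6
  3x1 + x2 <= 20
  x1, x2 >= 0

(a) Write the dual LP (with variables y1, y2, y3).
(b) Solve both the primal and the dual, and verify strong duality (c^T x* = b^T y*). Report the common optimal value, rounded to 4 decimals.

The standard primal-dual pair for 'max c^T x s.t. A x <= b, x >= 0' is:
  Dual:  min b^T y  s.t.  A^T y >= c,  y >= 0.

So the dual LP is:
  minimize  9y1 + 6y2 + 20y3
  subject to:
    y1 + 3y3 >= 3
    y2 + y3 >= 3
    y1, y2, y3 >= 0

Solving the primal: x* = (4.6667, 6).
  primal value c^T x* = 32.
Solving the dual: y* = (0, 2, 1).
  dual value b^T y* = 32.
Strong duality: c^T x* = b^T y*. Confirmed.

32


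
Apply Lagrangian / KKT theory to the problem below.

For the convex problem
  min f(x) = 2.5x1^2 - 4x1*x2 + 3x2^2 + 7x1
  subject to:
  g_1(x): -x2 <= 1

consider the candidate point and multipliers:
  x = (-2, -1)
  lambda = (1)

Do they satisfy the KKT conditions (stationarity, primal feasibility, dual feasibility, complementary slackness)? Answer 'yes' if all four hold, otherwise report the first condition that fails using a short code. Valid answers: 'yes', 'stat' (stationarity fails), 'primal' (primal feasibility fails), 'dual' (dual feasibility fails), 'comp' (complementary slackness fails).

Gradient of f: grad f(x) = Q x + c = (1, 2)
Constraint values g_i(x) = a_i^T x - b_i:
  g_1((-2, -1)) = 0
Stationarity residual: grad f(x) + sum_i lambda_i a_i = (1, 1)
  -> stationarity FAILS
Primal feasibility (all g_i <= 0): OK
Dual feasibility (all lambda_i >= 0): OK
Complementary slackness (lambda_i * g_i(x) = 0 for all i): OK

Verdict: the first failing condition is stationarity -> stat.

stat


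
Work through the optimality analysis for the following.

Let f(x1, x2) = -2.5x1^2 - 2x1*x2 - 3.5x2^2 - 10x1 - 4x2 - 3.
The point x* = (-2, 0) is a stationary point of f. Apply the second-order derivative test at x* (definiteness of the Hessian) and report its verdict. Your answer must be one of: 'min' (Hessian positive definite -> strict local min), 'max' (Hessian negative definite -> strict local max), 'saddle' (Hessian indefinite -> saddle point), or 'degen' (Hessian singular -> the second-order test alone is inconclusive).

Compute the Hessian H = grad^2 f:
  H = [[-5, -2], [-2, -7]]
Verify stationarity: grad f(x*) = H x* + g = (0, 0).
Eigenvalues of H: -8.2361, -3.7639.
Both eigenvalues < 0, so H is negative definite -> x* is a strict local max.

max


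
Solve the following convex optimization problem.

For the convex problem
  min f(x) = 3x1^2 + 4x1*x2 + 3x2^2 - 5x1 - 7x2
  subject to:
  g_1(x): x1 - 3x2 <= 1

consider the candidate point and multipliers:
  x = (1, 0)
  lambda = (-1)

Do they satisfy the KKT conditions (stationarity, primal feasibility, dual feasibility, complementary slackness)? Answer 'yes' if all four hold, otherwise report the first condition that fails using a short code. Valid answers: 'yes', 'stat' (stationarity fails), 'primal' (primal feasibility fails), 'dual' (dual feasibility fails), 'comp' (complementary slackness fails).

Gradient of f: grad f(x) = Q x + c = (1, -3)
Constraint values g_i(x) = a_i^T x - b_i:
  g_1((1, 0)) = 0
Stationarity residual: grad f(x) + sum_i lambda_i a_i = (0, 0)
  -> stationarity OK
Primal feasibility (all g_i <= 0): OK
Dual feasibility (all lambda_i >= 0): FAILS
Complementary slackness (lambda_i * g_i(x) = 0 for all i): OK

Verdict: the first failing condition is dual_feasibility -> dual.

dual


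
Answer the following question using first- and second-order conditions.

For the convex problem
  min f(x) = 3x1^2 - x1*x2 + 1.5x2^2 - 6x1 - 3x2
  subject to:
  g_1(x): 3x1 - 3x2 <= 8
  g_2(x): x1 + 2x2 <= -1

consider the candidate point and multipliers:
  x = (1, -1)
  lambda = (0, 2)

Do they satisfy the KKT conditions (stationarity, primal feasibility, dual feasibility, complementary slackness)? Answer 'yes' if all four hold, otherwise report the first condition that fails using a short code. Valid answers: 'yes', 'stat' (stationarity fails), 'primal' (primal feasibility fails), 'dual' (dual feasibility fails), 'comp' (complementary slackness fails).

Gradient of f: grad f(x) = Q x + c = (1, -7)
Constraint values g_i(x) = a_i^T x - b_i:
  g_1((1, -1)) = -2
  g_2((1, -1)) = 0
Stationarity residual: grad f(x) + sum_i lambda_i a_i = (3, -3)
  -> stationarity FAILS
Primal feasibility (all g_i <= 0): OK
Dual feasibility (all lambda_i >= 0): OK
Complementary slackness (lambda_i * g_i(x) = 0 for all i): OK

Verdict: the first failing condition is stationarity -> stat.

stat


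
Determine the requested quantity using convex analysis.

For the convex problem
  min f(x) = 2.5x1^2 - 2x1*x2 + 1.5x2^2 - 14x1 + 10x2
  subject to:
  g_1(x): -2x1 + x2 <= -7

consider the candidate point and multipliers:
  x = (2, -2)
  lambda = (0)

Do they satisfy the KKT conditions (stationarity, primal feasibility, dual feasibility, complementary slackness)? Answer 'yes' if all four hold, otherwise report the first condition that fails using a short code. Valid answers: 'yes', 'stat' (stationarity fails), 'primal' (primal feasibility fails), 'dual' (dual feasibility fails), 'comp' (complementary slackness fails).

Gradient of f: grad f(x) = Q x + c = (0, 0)
Constraint values g_i(x) = a_i^T x - b_i:
  g_1((2, -2)) = 1
Stationarity residual: grad f(x) + sum_i lambda_i a_i = (0, 0)
  -> stationarity OK
Primal feasibility (all g_i <= 0): FAILS
Dual feasibility (all lambda_i >= 0): OK
Complementary slackness (lambda_i * g_i(x) = 0 for all i): OK

Verdict: the first failing condition is primal_feasibility -> primal.

primal
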